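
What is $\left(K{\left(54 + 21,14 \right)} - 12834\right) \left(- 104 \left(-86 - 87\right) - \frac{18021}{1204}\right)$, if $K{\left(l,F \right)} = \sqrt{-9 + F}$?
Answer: $- \frac{138891774699}{602} + \frac{21644347 \sqrt{5}}{1204} \approx -2.3068 \cdot 10^{8}$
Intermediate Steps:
$\left(K{\left(54 + 21,14 \right)} - 12834\right) \left(- 104 \left(-86 - 87\right) - \frac{18021}{1204}\right) = \left(\sqrt{-9 + 14} - 12834\right) \left(- 104 \left(-86 - 87\right) - \frac{18021}{1204}\right) = \left(\sqrt{5} - 12834\right) \left(\left(-104\right) \left(-173\right) - \frac{18021}{1204}\right) = \left(-12834 + \sqrt{5}\right) \left(17992 - \frac{18021}{1204}\right) = \left(-12834 + \sqrt{5}\right) \frac{21644347}{1204} = - \frac{138891774699}{602} + \frac{21644347 \sqrt{5}}{1204}$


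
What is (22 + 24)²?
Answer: 2116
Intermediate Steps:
(22 + 24)² = 46² = 2116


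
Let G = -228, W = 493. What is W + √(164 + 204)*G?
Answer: 493 - 912*√23 ≈ -3880.8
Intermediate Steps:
W + √(164 + 204)*G = 493 + √(164 + 204)*(-228) = 493 + √368*(-228) = 493 + (4*√23)*(-228) = 493 - 912*√23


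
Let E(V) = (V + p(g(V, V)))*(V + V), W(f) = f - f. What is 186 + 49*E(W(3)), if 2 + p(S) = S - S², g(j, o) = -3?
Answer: 186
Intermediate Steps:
W(f) = 0
p(S) = -2 + S - S² (p(S) = -2 + (S - S²) = -2 + S - S²)
E(V) = 2*V*(-14 + V) (E(V) = (V + (-2 - 3 - 1*(-3)²))*(V + V) = (V + (-2 - 3 - 1*9))*(2*V) = (V + (-2 - 3 - 9))*(2*V) = (V - 14)*(2*V) = (-14 + V)*(2*V) = 2*V*(-14 + V))
186 + 49*E(W(3)) = 186 + 49*(2*0*(-14 + 0)) = 186 + 49*(2*0*(-14)) = 186 + 49*0 = 186 + 0 = 186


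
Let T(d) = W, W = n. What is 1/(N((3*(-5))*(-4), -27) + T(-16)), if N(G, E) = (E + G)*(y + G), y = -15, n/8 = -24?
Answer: 1/1293 ≈ 0.00077340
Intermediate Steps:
n = -192 (n = 8*(-24) = -192)
W = -192
T(d) = -192
N(G, E) = (-15 + G)*(E + G) (N(G, E) = (E + G)*(-15 + G) = (-15 + G)*(E + G))
1/(N((3*(-5))*(-4), -27) + T(-16)) = 1/((((3*(-5))*(-4))² - 15*(-27) - 15*3*(-5)*(-4) - 27*3*(-5)*(-4)) - 192) = 1/(((-15*(-4))² + 405 - (-225)*(-4) - (-405)*(-4)) - 192) = 1/((60² + 405 - 15*60 - 27*60) - 192) = 1/((3600 + 405 - 900 - 1620) - 192) = 1/(1485 - 192) = 1/1293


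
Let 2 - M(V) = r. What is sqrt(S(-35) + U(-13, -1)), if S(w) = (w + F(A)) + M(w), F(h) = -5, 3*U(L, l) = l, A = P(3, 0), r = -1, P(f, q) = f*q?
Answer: 4*I*sqrt(21)/3 ≈ 6.1101*I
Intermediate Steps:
A = 0 (A = 3*0 = 0)
M(V) = 3 (M(V) = 2 - 1*(-1) = 2 + 1 = 3)
U(L, l) = l/3
S(w) = -2 + w (S(w) = (w - 5) + 3 = (-5 + w) + 3 = -2 + w)
sqrt(S(-35) + U(-13, -1)) = sqrt((-2 - 35) + (1/3)*(-1)) = sqrt(-37 - 1/3) = sqrt(-112/3) = 4*I*sqrt(21)/3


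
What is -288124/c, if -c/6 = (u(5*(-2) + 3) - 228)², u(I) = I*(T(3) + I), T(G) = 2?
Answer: 144062/111747 ≈ 1.2892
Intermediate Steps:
u(I) = I*(2 + I)
c = -223494 (c = -6*((5*(-2) + 3)*(2 + (5*(-2) + 3)) - 228)² = -6*((-10 + 3)*(2 + (-10 + 3)) - 228)² = -6*(-7*(2 - 7) - 228)² = -6*(-7*(-5) - 228)² = -6*(35 - 228)² = -6*(-193)² = -6*37249 = -223494)
-288124/c = -288124/(-223494) = -288124*(-1/223494) = 144062/111747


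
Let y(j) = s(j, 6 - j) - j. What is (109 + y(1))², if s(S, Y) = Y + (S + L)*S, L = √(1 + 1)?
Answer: (114 + √2)² ≈ 13320.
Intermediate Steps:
L = √2 ≈ 1.4142
s(S, Y) = Y + S*(S + √2) (s(S, Y) = Y + (S + √2)*S = Y + S*(S + √2))
y(j) = 6 + j² - 2*j + j*√2 (y(j) = ((6 - j) + j² + j*√2) - j = (6 + j² - j + j*√2) - j = 6 + j² - 2*j + j*√2)
(109 + y(1))² = (109 + (6 + 1² - 2*1 + 1*√2))² = (109 + (6 + 1 - 2 + √2))² = (109 + (5 + √2))² = (114 + √2)²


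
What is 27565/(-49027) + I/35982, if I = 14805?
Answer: -29555455/196009946 ≈ -0.15079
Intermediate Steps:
27565/(-49027) + I/35982 = 27565/(-49027) + 14805/35982 = 27565*(-1/49027) + 14805*(1/35982) = -27565/49027 + 1645/3998 = -29555455/196009946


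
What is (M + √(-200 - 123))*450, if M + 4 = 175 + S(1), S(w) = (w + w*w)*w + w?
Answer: 78300 + 450*I*√323 ≈ 78300.0 + 8087.5*I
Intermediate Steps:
S(w) = w + w*(w + w²) (S(w) = (w + w²)*w + w = w*(w + w²) + w = w + w*(w + w²))
M = 174 (M = -4 + (175 + 1*(1 + 1 + 1²)) = -4 + (175 + 1*(1 + 1 + 1)) = -4 + (175 + 1*3) = -4 + (175 + 3) = -4 + 178 = 174)
(M + √(-200 - 123))*450 = (174 + √(-200 - 123))*450 = (174 + √(-323))*450 = (174 + I*√323)*450 = 78300 + 450*I*√323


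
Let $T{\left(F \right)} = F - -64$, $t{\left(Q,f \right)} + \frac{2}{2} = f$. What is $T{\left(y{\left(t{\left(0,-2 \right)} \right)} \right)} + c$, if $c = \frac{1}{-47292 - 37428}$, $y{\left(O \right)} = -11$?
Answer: $\frac{4490159}{84720} \approx 53.0$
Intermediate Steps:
$t{\left(Q,f \right)} = -1 + f$
$T{\left(F \right)} = 64 + F$ ($T{\left(F \right)} = F + 64 = 64 + F$)
$c = - \frac{1}{84720}$ ($c = \frac{1}{-84720} = - \frac{1}{84720} \approx -1.1804 \cdot 10^{-5}$)
$T{\left(y{\left(t{\left(0,-2 \right)} \right)} \right)} + c = \left(64 - 11\right) - \frac{1}{84720} = 53 - \frac{1}{84720} = \frac{4490159}{84720}$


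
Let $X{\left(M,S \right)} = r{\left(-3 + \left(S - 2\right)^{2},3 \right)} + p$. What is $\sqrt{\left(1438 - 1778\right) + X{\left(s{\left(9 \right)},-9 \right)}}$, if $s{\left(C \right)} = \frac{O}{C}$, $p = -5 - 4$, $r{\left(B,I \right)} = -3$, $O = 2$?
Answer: $4 i \sqrt{22} \approx 18.762 i$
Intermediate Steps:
$p = -9$ ($p = -5 - 4 = -9$)
$s{\left(C \right)} = \frac{2}{C}$
$X{\left(M,S \right)} = -12$ ($X{\left(M,S \right)} = -3 - 9 = -12$)
$\sqrt{\left(1438 - 1778\right) + X{\left(s{\left(9 \right)},-9 \right)}} = \sqrt{\left(1438 - 1778\right) - 12} = \sqrt{-340 - 12} = \sqrt{-352} = 4 i \sqrt{22}$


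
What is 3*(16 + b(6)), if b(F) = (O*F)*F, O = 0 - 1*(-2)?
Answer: 264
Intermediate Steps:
O = 2 (O = 0 + 2 = 2)
b(F) = 2*F² (b(F) = (2*F)*F = 2*F²)
3*(16 + b(6)) = 3*(16 + 2*6²) = 3*(16 + 2*36) = 3*(16 + 72) = 3*88 = 264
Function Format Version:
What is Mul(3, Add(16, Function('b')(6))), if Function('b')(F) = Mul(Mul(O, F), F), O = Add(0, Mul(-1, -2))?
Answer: 264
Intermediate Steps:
O = 2 (O = Add(0, 2) = 2)
Function('b')(F) = Mul(2, Pow(F, 2)) (Function('b')(F) = Mul(Mul(2, F), F) = Mul(2, Pow(F, 2)))
Mul(3, Add(16, Function('b')(6))) = Mul(3, Add(16, Mul(2, Pow(6, 2)))) = Mul(3, Add(16, Mul(2, 36))) = Mul(3, Add(16, 72)) = Mul(3, 88) = 264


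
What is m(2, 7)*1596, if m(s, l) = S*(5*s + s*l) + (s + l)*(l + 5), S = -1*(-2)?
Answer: 248976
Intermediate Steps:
S = 2
m(s, l) = 10*s + (5 + l)*(l + s) + 2*l*s (m(s, l) = 2*(5*s + s*l) + (s + l)*(l + 5) = 2*(5*s + l*s) + (l + s)*(5 + l) = (10*s + 2*l*s) + (5 + l)*(l + s) = 10*s + (5 + l)*(l + s) + 2*l*s)
m(2, 7)*1596 = (7² + 5*7 + 15*2 + 3*7*2)*1596 = (49 + 35 + 30 + 42)*1596 = 156*1596 = 248976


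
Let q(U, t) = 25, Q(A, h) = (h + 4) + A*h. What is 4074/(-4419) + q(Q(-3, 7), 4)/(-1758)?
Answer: -808063/863178 ≈ -0.93615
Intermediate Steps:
Q(A, h) = 4 + h + A*h (Q(A, h) = (4 + h) + A*h = 4 + h + A*h)
4074/(-4419) + q(Q(-3, 7), 4)/(-1758) = 4074/(-4419) + 25/(-1758) = 4074*(-1/4419) + 25*(-1/1758) = -1358/1473 - 25/1758 = -808063/863178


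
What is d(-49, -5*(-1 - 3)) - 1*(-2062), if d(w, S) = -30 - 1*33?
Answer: 1999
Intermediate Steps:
d(w, S) = -63 (d(w, S) = -30 - 33 = -63)
d(-49, -5*(-1 - 3)) - 1*(-2062) = -63 - 1*(-2062) = -63 + 2062 = 1999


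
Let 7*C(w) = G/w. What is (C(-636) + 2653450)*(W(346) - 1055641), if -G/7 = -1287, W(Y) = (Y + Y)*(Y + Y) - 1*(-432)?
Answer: -324211912480995/212 ≈ -1.5293e+12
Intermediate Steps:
W(Y) = 432 + 4*Y² (W(Y) = (2*Y)*(2*Y) + 432 = 4*Y² + 432 = 432 + 4*Y²)
G = 9009 (G = -7*(-1287) = 9009)
C(w) = 1287/w (C(w) = (9009/w)/7 = 1287/w)
(C(-636) + 2653450)*(W(346) - 1055641) = (1287/(-636) + 2653450)*((432 + 4*346²) - 1055641) = (1287*(-1/636) + 2653450)*((432 + 4*119716) - 1055641) = (-429/212 + 2653450)*((432 + 478864) - 1055641) = 562530971*(479296 - 1055641)/212 = (562530971/212)*(-576345) = -324211912480995/212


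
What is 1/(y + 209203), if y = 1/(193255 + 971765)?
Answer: 1165020/243725679061 ≈ 4.7800e-6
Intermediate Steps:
y = 1/1165020 ≈ 8.5835e-7
1/(y + 209203) = 1/(1/1165020 + 209203) = 1/(243725679061/1165020) = 1165020/243725679061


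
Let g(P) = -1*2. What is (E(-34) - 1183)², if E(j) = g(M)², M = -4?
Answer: 1390041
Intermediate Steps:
g(P) = -2
E(j) = 4 (E(j) = (-2)² = 4)
(E(-34) - 1183)² = (4 - 1183)² = (-1179)² = 1390041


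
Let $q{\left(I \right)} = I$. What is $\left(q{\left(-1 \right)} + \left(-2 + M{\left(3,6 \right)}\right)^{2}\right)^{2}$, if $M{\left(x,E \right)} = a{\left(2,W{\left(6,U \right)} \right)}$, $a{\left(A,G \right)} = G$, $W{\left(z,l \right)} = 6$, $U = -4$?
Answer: $225$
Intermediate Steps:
$M{\left(x,E \right)} = 6$
$\left(q{\left(-1 \right)} + \left(-2 + M{\left(3,6 \right)}\right)^{2}\right)^{2} = \left(-1 + \left(-2 + 6\right)^{2}\right)^{2} = \left(-1 + 4^{2}\right)^{2} = \left(-1 + 16\right)^{2} = 15^{2} = 225$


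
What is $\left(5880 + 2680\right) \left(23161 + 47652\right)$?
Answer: $606159280$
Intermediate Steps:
$\left(5880 + 2680\right) \left(23161 + 47652\right) = 8560 \cdot 70813 = 606159280$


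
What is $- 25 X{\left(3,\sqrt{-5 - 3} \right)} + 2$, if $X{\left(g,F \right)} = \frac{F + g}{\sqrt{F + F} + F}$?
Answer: $\frac{- \frac{75}{2} - 23 i \sqrt{2} + 2 \sqrt[4]{2} \sqrt{i}}{i \sqrt{2} + \sqrt[4]{2} \sqrt{i}} \approx -17.208 + 9.4666 i$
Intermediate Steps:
$X{\left(g,F \right)} = \frac{F + g}{F + \sqrt{2} \sqrt{F}}$ ($X{\left(g,F \right)} = \frac{F + g}{\sqrt{2 F} + F} = \frac{F + g}{\sqrt{2} \sqrt{F} + F} = \frac{F + g}{F + \sqrt{2} \sqrt{F}}$)
$- 25 X{\left(3,\sqrt{-5 - 3} \right)} + 2 = - 25 \frac{\sqrt{-5 - 3} + 3}{\sqrt{-5 - 3} + \sqrt{2} \sqrt{\sqrt{-5 - 3}}} + 2 = - 25 \frac{\sqrt{-8} + 3}{\sqrt{-8} + \sqrt{2} \sqrt{\sqrt{-8}}} + 2 = - 25 \frac{2 i \sqrt{2} + 3}{2 i \sqrt{2} + \sqrt{2} \sqrt{2 i \sqrt{2}}} + 2 = - 25 \frac{3 + 2 i \sqrt{2}}{2 i \sqrt{2} + \sqrt{2} \cdot 2^{\frac{3}{4}} \sqrt{i}} + 2 = - 25 \frac{3 + 2 i \sqrt{2}}{2 i \sqrt{2} + 2 \sqrt[4]{2} \sqrt{i}} + 2 = - \frac{25 \left(3 + 2 i \sqrt{2}\right)}{2 i \sqrt{2} + 2 \sqrt[4]{2} \sqrt{i}} + 2 = 2 - \frac{25 \left(3 + 2 i \sqrt{2}\right)}{2 i \sqrt{2} + 2 \sqrt[4]{2} \sqrt{i}}$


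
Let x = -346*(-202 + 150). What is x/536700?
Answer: 4498/134175 ≈ 0.033523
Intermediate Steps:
x = 17992 (x = -346*(-52) = 17992)
x/536700 = 17992/536700 = 17992*(1/536700) = 4498/134175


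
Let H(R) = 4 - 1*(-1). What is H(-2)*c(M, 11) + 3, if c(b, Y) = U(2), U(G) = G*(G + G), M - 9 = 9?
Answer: 43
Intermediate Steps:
M = 18 (M = 9 + 9 = 18)
U(G) = 2*G² (U(G) = G*(2*G) = 2*G²)
c(b, Y) = 8 (c(b, Y) = 2*2² = 2*4 = 8)
H(R) = 5 (H(R) = 4 + 1 = 5)
H(-2)*c(M, 11) + 3 = 5*8 + 3 = 40 + 3 = 43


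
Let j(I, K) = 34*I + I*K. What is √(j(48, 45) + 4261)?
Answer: √8053 ≈ 89.739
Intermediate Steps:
√(j(48, 45) + 4261) = √(48*(34 + 45) + 4261) = √(48*79 + 4261) = √(3792 + 4261) = √8053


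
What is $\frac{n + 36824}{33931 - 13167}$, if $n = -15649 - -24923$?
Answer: $\frac{23049}{10382} \approx 2.2201$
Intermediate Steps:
$n = 9274$ ($n = -15649 + 24923 = 9274$)
$\frac{n + 36824}{33931 - 13167} = \frac{9274 + 36824}{33931 - 13167} = \frac{46098}{20764} = 46098 \cdot \frac{1}{20764} = \frac{23049}{10382}$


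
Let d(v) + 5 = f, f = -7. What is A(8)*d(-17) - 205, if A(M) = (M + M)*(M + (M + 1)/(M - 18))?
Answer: -7841/5 ≈ -1568.2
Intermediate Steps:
d(v) = -12 (d(v) = -5 - 7 = -12)
A(M) = 2*M*(M + (1 + M)/(-18 + M)) (A(M) = (2*M)*(M + (1 + M)/(-18 + M)) = 2*M*(M + (1 + M)/(-18 + M)))
A(8)*d(-17) - 205 = (2*8*(1 + 8**2 - 17*8)/(-18 + 8))*(-12) - 205 = (2*8*(1 + 64 - 136)/(-10))*(-12) - 205 = (2*8*(-1/10)*(-71))*(-12) - 205 = (568/5)*(-12) - 205 = -6816/5 - 205 = -7841/5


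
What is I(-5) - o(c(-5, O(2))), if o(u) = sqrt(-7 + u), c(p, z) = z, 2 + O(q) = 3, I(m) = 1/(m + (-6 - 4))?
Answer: -1/15 - I*sqrt(6) ≈ -0.066667 - 2.4495*I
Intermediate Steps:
I(m) = 1/(-10 + m) (I(m) = 1/(m - 10) = 1/(-10 + m))
O(q) = 1 (O(q) = -2 + 3 = 1)
I(-5) - o(c(-5, O(2))) = 1/(-10 - 5) - sqrt(-7 + 1) = 1/(-15) - sqrt(-6) = -1/15 - I*sqrt(6)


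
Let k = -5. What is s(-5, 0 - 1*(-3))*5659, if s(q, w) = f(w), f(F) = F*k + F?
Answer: -67908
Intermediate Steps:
f(F) = -4*F (f(F) = F*(-5) + F = -5*F + F = -4*F)
s(q, w) = -4*w
s(-5, 0 - 1*(-3))*5659 = -4*(0 - 1*(-3))*5659 = -4*(0 + 3)*5659 = -4*3*5659 = -12*5659 = -67908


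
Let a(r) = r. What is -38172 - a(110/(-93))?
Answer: -3549886/93 ≈ -38171.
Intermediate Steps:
-38172 - a(110/(-93)) = -38172 - 110/(-93) = -38172 - 110*(-1)/93 = -38172 - 1*(-110/93) = -38172 + 110/93 = -3549886/93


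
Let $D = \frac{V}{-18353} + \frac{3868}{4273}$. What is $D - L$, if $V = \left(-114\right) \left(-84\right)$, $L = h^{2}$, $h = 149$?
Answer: $- \frac{1741024943013}{78422369} \approx -22201.0$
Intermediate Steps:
$L = 22201$ ($L = 149^{2} = 22201$)
$V = 9576$
$D = \frac{30071156}{78422369}$ ($D = \frac{9576}{-18353} + \frac{3868}{4273} = 9576 \left(- \frac{1}{18353}\right) + 3868 \cdot \frac{1}{4273} = - \frac{9576}{18353} + \frac{3868}{4273} = \frac{30071156}{78422369} \approx 0.38345$)
$D - L = \frac{30071156}{78422369} - 22201 = - \frac{1741024943013}{78422369}$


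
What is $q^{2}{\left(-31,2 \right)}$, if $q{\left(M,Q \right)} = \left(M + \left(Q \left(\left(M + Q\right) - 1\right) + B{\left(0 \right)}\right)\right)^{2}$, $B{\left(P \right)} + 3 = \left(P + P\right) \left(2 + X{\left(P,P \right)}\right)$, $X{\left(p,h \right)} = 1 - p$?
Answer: $78074896$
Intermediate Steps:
$B{\left(P \right)} = -3 + 2 P \left(3 - P\right)$ ($B{\left(P \right)} = -3 + \left(P + P\right) \left(2 - \left(-1 + P\right)\right) = -3 + 2 P \left(3 - P\right)$)
$q{\left(M,Q \right)} = \left(-3 + M + Q \left(-1 + M + Q\right)\right)^{2}$ ($q{\left(M,Q \right)} = \left(M - \left(3 + 0 - Q \left(\left(M + Q\right) - 1\right)\right)\right)^{2} = \left(M + \left(Q \left(-1 + M + Q\right) - 3\right)\right)^{2} = \left(M + \left(-3 + Q \left(-1 + M + Q\right)\right)\right)^{2} = \left(-3 + M + Q \left(-1 + M + Q\right)\right)^{2}$)
$q^{2}{\left(-31,2 \right)} = \left(\left(-3 - 31 + 2^{2} - 2 - 62\right)^{2}\right)^{2} = \left(\left(-3 - 31 + 4 - 2 - 62\right)^{2}\right)^{2} = \left(\left(-94\right)^{2}\right)^{2} = 8836^{2} = 78074896$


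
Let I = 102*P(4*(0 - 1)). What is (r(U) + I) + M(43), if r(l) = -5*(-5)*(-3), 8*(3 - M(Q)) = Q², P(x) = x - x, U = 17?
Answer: -2425/8 ≈ -303.13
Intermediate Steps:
P(x) = 0
I = 0 (I = 102*0 = 0)
M(Q) = 3 - Q²/8
r(l) = -75 (r(l) = 25*(-3) = -75)
(r(U) + I) + M(43) = (-75 + 0) + (3 - ⅛*43²) = -75 + (3 - ⅛*1849) = -75 + (3 - 1849/8) = -75 - 1825/8 = -2425/8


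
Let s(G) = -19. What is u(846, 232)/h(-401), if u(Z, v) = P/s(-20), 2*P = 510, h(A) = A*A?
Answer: -255/3055219 ≈ -8.3464e-5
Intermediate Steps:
h(A) = A²
P = 255 (P = (½)*510 = 255)
u(Z, v) = -255/19 (u(Z, v) = 255/(-19) = 255*(-1/19) = -255/19)
u(846, 232)/h(-401) = -255/(19*((-401)²)) = -255/19/160801 = -255/19*1/160801 = -255/3055219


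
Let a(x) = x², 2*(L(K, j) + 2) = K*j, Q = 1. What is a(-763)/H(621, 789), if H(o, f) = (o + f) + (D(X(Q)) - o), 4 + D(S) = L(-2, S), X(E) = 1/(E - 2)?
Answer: 11881/16 ≈ 742.56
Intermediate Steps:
L(K, j) = -2 + K*j/2 (L(K, j) = -2 + (K*j)/2 = -2 + K*j/2)
X(E) = 1/(-2 + E)
D(S) = -6 - S (D(S) = -4 + (-2 + (½)*(-2)*S) = -4 + (-2 - S) = -6 - S)
H(o, f) = -5 + f (H(o, f) = (o + f) + ((-6 - 1/(-2 + 1)) - o) = (f + o) + ((-6 - 1/(-1)) - o) = (f + o) + ((-6 - 1*(-1)) - o) = (f + o) + ((-6 + 1) - o) = (f + o) + (-5 - o) = -5 + f)
a(-763)/H(621, 789) = (-763)²/(-5 + 789) = 582169/784 = 582169*(1/784) = 11881/16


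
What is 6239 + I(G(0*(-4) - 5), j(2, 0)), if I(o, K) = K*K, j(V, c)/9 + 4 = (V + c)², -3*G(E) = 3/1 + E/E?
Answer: 6239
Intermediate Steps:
G(E) = -4/3 (G(E) = -(3/1 + E/E)/3 = -(3*1 + 1)/3 = -(3 + 1)/3 = -⅓*4 = -4/3)
j(V, c) = -36 + 9*(V + c)²
I(o, K) = K²
6239 + I(G(0*(-4) - 5), j(2, 0)) = 6239 + (-36 + 9*(2 + 0)²)² = 6239 + (-36 + 9*2²)² = 6239 + (-36 + 9*4)² = 6239 + (-36 + 36)² = 6239 + 0² = 6239 + 0 = 6239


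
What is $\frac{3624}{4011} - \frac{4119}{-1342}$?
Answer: $\frac{7128239}{1794254} \approx 3.9728$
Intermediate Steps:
$\frac{3624}{4011} - \frac{4119}{-1342} = 3624 \cdot \frac{1}{4011} - - \frac{4119}{1342} = \frac{1208}{1337} + \frac{4119}{1342} = \frac{7128239}{1794254}$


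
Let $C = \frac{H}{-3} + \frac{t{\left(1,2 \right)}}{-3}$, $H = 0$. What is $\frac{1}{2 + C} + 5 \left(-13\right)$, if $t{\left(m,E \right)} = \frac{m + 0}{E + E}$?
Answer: $- \frac{1483}{23} \approx -64.478$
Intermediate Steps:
$t{\left(m,E \right)} = \frac{m}{2 E}$
$C = - \frac{1}{12}$ ($C = \frac{0}{-3} + \frac{\frac{1}{2} \cdot 1 \cdot \frac{1}{2}}{-3} = 0 \left(- \frac{1}{3}\right) + \frac{1}{2} \cdot 1 \cdot \frac{1}{2} \left(- \frac{1}{3}\right) = 0 + \frac{1}{4} \left(- \frac{1}{3}\right) = 0 - \frac{1}{12} = - \frac{1}{12} \approx -0.083333$)
$\frac{1}{2 + C} + 5 \left(-13\right) = \frac{1}{2 - \frac{1}{12}} + 5 \left(-13\right) = \frac{1}{\frac{23}{12}} - 65 = \frac{12}{23} - 65 = - \frac{1483}{23}$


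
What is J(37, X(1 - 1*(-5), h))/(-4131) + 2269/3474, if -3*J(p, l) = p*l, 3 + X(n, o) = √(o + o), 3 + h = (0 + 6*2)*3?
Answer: 1027189/1594566 + 37*√66/12393 ≈ 0.66844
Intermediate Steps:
h = 33 (h = -3 + (0 + 6*2)*3 = -3 + (0 + 12)*3 = -3 + 12*3 = -3 + 36 = 33)
X(n, o) = -3 + √2*√o (X(n, o) = -3 + √(o + o) = -3 + √(2*o) = -3 + √2*√o)
J(p, l) = -l*p/3 (J(p, l) = -p*l/3 = -l*p/3)
J(37, X(1 - 1*(-5), h))/(-4131) + 2269/3474 = -⅓*(-3 + √2*√33)*37/(-4131) + 2269/3474 = -⅓*(-3 + √66)*37*(-1/4131) + 2269*(1/3474) = (37 - 37*√66/3)*(-1/4131) + 2269/3474 = (-37/4131 + 37*√66/12393) + 2269/3474 = 1027189/1594566 + 37*√66/12393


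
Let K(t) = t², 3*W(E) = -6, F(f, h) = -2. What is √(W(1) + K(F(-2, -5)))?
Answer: √2 ≈ 1.4142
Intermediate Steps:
W(E) = -2 (W(E) = (⅓)*(-6) = -2)
√(W(1) + K(F(-2, -5))) = √(-2 + (-2)²) = √(-2 + 4) = √2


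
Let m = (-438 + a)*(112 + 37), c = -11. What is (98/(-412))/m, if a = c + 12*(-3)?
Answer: 49/14886590 ≈ 3.2916e-6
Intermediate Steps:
a = -47 (a = -11 + 12*(-3) = -11 - 36 = -47)
m = -72265 (m = (-438 - 47)*(112 + 37) = -485*149 = -72265)
(98/(-412))/m = (98/(-412))/(-72265) = (98*(-1/412))*(-1/72265) = -49/206*(-1/72265) = 49/14886590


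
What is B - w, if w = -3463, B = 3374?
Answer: 6837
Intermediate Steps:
B - w = 3374 - 1*(-3463) = 3374 + 3463 = 6837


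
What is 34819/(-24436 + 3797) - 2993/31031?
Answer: -1142240916/640448809 ≈ -1.7835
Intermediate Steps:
34819/(-24436 + 3797) - 2993/31031 = 34819/(-20639) - 2993*1/31031 = 34819*(-1/20639) - 2993/31031 = -34819/20639 - 2993/31031 = -1142240916/640448809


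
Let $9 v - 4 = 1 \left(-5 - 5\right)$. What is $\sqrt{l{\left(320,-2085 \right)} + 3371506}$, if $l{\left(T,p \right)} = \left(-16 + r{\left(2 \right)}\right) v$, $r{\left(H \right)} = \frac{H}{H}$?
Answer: $2 \sqrt{842879} \approx 1836.2$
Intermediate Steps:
$r{\left(H \right)} = 1$
$v = - \frac{2}{3}$ ($v = \frac{4}{9} + \frac{1 \left(-5 - 5\right)}{9} = \frac{4}{9} + \frac{1 \left(-10\right)}{9} = \frac{4}{9} + \frac{1}{9} \left(-10\right) = \frac{4}{9} - \frac{10}{9} = - \frac{2}{3} \approx -0.66667$)
$l{\left(T,p \right)} = 10$ ($l{\left(T,p \right)} = \left(-16 + 1\right) \left(- \frac{2}{3}\right) = \left(-15\right) \left(- \frac{2}{3}\right) = 10$)
$\sqrt{l{\left(320,-2085 \right)} + 3371506} = \sqrt{10 + 3371506} = \sqrt{3371516} = 2 \sqrt{842879}$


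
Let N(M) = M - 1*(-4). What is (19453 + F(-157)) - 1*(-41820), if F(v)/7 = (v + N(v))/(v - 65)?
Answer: 6802388/111 ≈ 61283.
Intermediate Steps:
N(M) = 4 + M (N(M) = M + 4 = 4 + M)
F(v) = 7*(4 + 2*v)/(-65 + v) (F(v) = 7*((v + (4 + v))/(v - 65)) = 7*((4 + 2*v)/(-65 + v)) = 7*(4 + 2*v)/(-65 + v))
(19453 + F(-157)) - 1*(-41820) = (19453 + 14*(2 - 157)/(-65 - 157)) - 1*(-41820) = (19453 + 14*(-155)/(-222)) + 41820 = (19453 + 14*(-1/222)*(-155)) + 41820 = (19453 + 1085/111) + 41820 = 2160368/111 + 41820 = 6802388/111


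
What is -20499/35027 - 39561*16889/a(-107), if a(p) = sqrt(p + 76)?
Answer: -20499/35027 + 668145729*I*sqrt(31)/31 ≈ -0.58523 + 1.2e+8*I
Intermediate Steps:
a(p) = sqrt(76 + p)
-20499/35027 - 39561*16889/a(-107) = -20499/35027 - 39561*16889/sqrt(76 - 107) = -20499*1/35027 - 39561*(-16889*I*sqrt(31)/31) = -20499/35027 - 39561*(-16889*I*sqrt(31)/31) = -20499/35027 - (-668145729)*I*sqrt(31)/31 = -20499/35027 + 668145729*I*sqrt(31)/31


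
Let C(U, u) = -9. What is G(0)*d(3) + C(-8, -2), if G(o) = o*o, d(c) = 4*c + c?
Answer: -9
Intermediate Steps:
d(c) = 5*c
G(o) = o**2
G(0)*d(3) + C(-8, -2) = 0**2*(5*3) - 9 = 0*15 - 9 = 0 - 9 = -9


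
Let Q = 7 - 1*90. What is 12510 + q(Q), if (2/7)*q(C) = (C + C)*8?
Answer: 7862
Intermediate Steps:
Q = -83 (Q = 7 - 90 = -83)
q(C) = 56*C (q(C) = 7*((C + C)*8)/2 = 7*((2*C)*8)/2 = 7*(16*C)/2 = 56*C)
12510 + q(Q) = 12510 + 56*(-83) = 12510 - 4648 = 7862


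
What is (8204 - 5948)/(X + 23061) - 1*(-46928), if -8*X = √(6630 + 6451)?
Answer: 1597235777347888/34035809063 + 18048*√13081/34035809063 ≈ 46928.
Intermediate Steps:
X = -√13081/8 (X = -√(6630 + 6451)/8 = -√13081/8 ≈ -14.297)
(8204 - 5948)/(X + 23061) - 1*(-46928) = (8204 - 5948)/(-√13081/8 + 23061) - 1*(-46928) = 2256/(23061 - √13081/8) + 46928 = 46928 + 2256/(23061 - √13081/8)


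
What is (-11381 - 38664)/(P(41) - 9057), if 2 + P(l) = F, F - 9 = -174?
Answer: 50045/9224 ≈ 5.4255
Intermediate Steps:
F = -165 (F = 9 - 174 = -165)
P(l) = -167 (P(l) = -2 - 165 = -167)
(-11381 - 38664)/(P(41) - 9057) = (-11381 - 38664)/(-167 - 9057) = -50045/(-9224) = -50045*(-1/9224) = 50045/9224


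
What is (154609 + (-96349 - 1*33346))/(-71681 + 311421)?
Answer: 12457/119870 ≈ 0.10392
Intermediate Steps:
(154609 + (-96349 - 1*33346))/(-71681 + 311421) = (154609 + (-96349 - 33346))/239740 = (154609 - 129695)*(1/239740) = 24914*(1/239740) = 12457/119870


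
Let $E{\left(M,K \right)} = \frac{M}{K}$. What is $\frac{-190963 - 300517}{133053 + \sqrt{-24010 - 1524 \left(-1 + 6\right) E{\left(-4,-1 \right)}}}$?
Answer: $- \frac{65392888440}{17703155299} + \frac{491480 i \sqrt{54490}}{17703155299} \approx -3.6939 + 0.0064806 i$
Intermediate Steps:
$\frac{-190963 - 300517}{133053 + \sqrt{-24010 - 1524 \left(-1 + 6\right) E{\left(-4,-1 \right)}}} = \frac{-190963 - 300517}{133053 + \sqrt{-24010 - 1524 \left(-1 + 6\right) \left(- \frac{4}{-1}\right)}} = - \frac{491480}{133053 + \sqrt{-24010 - 1524 \cdot 5 \left(\left(-4\right) \left(-1\right)\right)}} = - \frac{491480}{133053 + \sqrt{-24010 - 1524 \cdot 5 \cdot 4}} = - \frac{491480}{133053 + \sqrt{-24010 - 30480}} = - \frac{491480}{133053 + \sqrt{-54490}} = - \frac{491480}{133053 + i \sqrt{54490}}$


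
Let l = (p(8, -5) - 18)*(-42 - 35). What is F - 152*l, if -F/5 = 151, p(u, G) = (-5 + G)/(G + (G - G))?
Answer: -188019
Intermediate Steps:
p(u, G) = (-5 + G)/G (p(u, G) = (-5 + G)/(G + 0) = (-5 + G)/G)
F = -755 (F = -5*151 = -755)
l = 1232 (l = ((-5 - 5)/(-5) - 18)*(-42 - 35) = (-1/5*(-10) - 18)*(-77) = (2 - 18)*(-77) = -16*(-77) = 1232)
F - 152*l = -755 - 152*1232 = -755 - 187264 = -188019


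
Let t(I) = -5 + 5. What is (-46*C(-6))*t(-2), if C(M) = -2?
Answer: 0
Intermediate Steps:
t(I) = 0
(-46*C(-6))*t(-2) = -46*(-2)*0 = 92*0 = 0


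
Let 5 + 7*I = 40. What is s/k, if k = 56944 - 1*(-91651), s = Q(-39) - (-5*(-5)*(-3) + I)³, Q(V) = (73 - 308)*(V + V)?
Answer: 72266/29719 ≈ 2.4316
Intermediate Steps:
I = 5 (I = -5/7 + (⅐)*40 = -5/7 + 40/7 = 5)
Q(V) = -470*V
s = 361330 (s = -470*(-39) - (-5*(-5)*(-3) + 5)³ = 18330 - (25*(-3) + 5)³ = 18330 - (-75 + 5)³ = 18330 - 1*(-70)³ = 18330 - 1*(-343000) = 18330 + 343000 = 361330)
k = 148595 (k = 56944 + 91651 = 148595)
s/k = 361330/148595 = 361330*(1/148595) = 72266/29719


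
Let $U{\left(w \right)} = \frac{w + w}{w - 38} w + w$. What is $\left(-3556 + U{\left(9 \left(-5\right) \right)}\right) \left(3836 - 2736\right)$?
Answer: $- \frac{333226300}{83} \approx -4.0148 \cdot 10^{6}$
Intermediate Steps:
$U{\left(w \right)} = w + \frac{2 w^{2}}{-38 + w}$ ($U{\left(w \right)} = \frac{2 w}{-38 + w} w + w = \frac{2 w^{2}}{-38 + w} + w = w + \frac{2 w^{2}}{-38 + w}$)
$\left(-3556 + U{\left(9 \left(-5\right) \right)}\right) \left(3836 - 2736\right) = \left(-3556 + \frac{9 \left(-5\right) \left(-38 + 3 \cdot 9 \left(-5\right)\right)}{-38 + 9 \left(-5\right)}\right) \left(3836 - 2736\right) = \left(-3556 - \frac{45 \left(-38 + 3 \left(-45\right)\right)}{-38 - 45}\right) 1100 = \left(-3556 - \frac{45 \left(-38 - 135\right)}{-83}\right) 1100 = \left(-3556 - \left(- \frac{45}{83}\right) \left(-173\right)\right) 1100 = \left(-3556 - \frac{7785}{83}\right) 1100 = \left(- \frac{302933}{83}\right) 1100 = - \frac{333226300}{83}$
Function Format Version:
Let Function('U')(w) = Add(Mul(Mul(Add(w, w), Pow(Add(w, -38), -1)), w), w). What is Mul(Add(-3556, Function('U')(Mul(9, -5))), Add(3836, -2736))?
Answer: Rational(-333226300, 83) ≈ -4.0148e+6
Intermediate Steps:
Function('U')(w) = Add(w, Mul(2, Pow(w, 2), Pow(Add(-38, w), -1))) (Function('U')(w) = Add(Mul(Mul(Mul(2, w), Pow(Add(-38, w), -1)), w), w) = Add(Mul(Mul(2, w, Pow(Add(-38, w), -1)), w), w) = Add(Mul(2, Pow(w, 2), Pow(Add(-38, w), -1)), w) = Add(w, Mul(2, Pow(w, 2), Pow(Add(-38, w), -1))))
Mul(Add(-3556, Function('U')(Mul(9, -5))), Add(3836, -2736)) = Mul(Add(-3556, Mul(Mul(9, -5), Pow(Add(-38, Mul(9, -5)), -1), Add(-38, Mul(3, Mul(9, -5))))), Add(3836, -2736)) = Mul(Add(-3556, Mul(-45, Pow(Add(-38, -45), -1), Add(-38, Mul(3, -45)))), 1100) = Mul(Add(-3556, Mul(-45, Pow(-83, -1), Add(-38, -135))), 1100) = Mul(Add(-3556, Mul(-45, Rational(-1, 83), -173)), 1100) = Mul(Add(-3556, Rational(-7785, 83)), 1100) = Mul(Rational(-302933, 83), 1100) = Rational(-333226300, 83)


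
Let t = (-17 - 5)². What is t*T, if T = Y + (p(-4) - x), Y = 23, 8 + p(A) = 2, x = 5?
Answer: 5808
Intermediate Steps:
p(A) = -6 (p(A) = -8 + 2 = -6)
T = 12 (T = 23 + (-6 - 1*5) = 23 + (-6 - 5) = 23 - 11 = 12)
t = 484 (t = (-22)² = 484)
t*T = 484*12 = 5808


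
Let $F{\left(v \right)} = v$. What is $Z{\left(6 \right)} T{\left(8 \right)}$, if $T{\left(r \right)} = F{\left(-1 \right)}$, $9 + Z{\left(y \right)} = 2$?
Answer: $7$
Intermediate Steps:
$Z{\left(y \right)} = -7$ ($Z{\left(y \right)} = -9 + 2 = -7$)
$T{\left(r \right)} = -1$
$Z{\left(6 \right)} T{\left(8 \right)} = \left(-7\right) \left(-1\right) = 7$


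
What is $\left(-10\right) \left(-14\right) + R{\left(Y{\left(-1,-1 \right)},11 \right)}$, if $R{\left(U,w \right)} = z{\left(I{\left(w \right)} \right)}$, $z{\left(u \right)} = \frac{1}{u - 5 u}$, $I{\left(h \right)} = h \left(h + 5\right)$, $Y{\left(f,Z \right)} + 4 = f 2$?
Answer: $\frac{98559}{704} \approx 140.0$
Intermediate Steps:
$Y{\left(f,Z \right)} = -4 + 2 f$ ($Y{\left(f,Z \right)} = -4 + f 2 = -4 + 2 f$)
$I{\left(h \right)} = h \left(5 + h\right)$
$z{\left(u \right)} = - \frac{1}{4 u}$ ($z{\left(u \right)} = \frac{1}{\left(-4\right) u} = - \frac{1}{4 u}$)
$R{\left(U,w \right)} = - \frac{1}{4 w \left(5 + w\right)}$
$\left(-10\right) \left(-14\right) + R{\left(Y{\left(-1,-1 \right)},11 \right)} = \left(-10\right) \left(-14\right) - \frac{1}{4 \cdot 11 \left(5 + 11\right)} = 140 - \frac{1}{44 \cdot 16} = 140 - \frac{1}{44} \cdot \frac{1}{16} = 140 - \frac{1}{704} = \frac{98559}{704}$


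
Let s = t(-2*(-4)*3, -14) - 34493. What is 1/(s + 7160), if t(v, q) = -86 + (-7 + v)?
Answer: -1/27402 ≈ -3.6494e-5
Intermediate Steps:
t(v, q) = -93 + v
s = -34562 (s = (-93 - 2*(-4)*3) - 34493 = (-93 + 8*3) - 34493 = (-93 + 24) - 34493 = -69 - 34493 = -34562)
1/(s + 7160) = 1/(-34562 + 7160) = 1/(-27402) = -1/27402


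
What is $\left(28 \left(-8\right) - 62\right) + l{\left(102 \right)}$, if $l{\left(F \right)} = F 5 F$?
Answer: $51734$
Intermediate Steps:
$l{\left(F \right)} = 5 F^{2}$ ($l{\left(F \right)} = 5 F F = 5 F^{2}$)
$\left(28 \left(-8\right) - 62\right) + l{\left(102 \right)} = \left(28 \left(-8\right) - 62\right) + 5 \cdot 102^{2} = \left(-224 - 62\right) + 5 \cdot 10404 = -286 + 52020 = 51734$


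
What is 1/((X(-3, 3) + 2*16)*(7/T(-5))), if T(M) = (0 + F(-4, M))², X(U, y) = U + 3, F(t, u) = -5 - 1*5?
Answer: 25/56 ≈ 0.44643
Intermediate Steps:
F(t, u) = -10 (F(t, u) = -5 - 5 = -10)
X(U, y) = 3 + U
T(M) = 100 (T(M) = (0 - 10)² = (-10)² = 100)
1/((X(-3, 3) + 2*16)*(7/T(-5))) = 1/(((3 - 3) + 2*16)*(7/100)) = 1/((0 + 32)*(7*(1/100))) = 1/(32*(7/100)) = 1/(56/25) = 25/56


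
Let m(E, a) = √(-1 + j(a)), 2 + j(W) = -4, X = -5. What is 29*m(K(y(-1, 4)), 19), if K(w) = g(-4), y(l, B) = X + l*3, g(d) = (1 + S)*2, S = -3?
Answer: 29*I*√7 ≈ 76.727*I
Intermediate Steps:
j(W) = -6 (j(W) = -2 - 4 = -6)
g(d) = -4 (g(d) = (1 - 3)*2 = -2*2 = -4)
y(l, B) = -5 + 3*l (y(l, B) = -5 + l*3 = -5 + 3*l)
K(w) = -4
m(E, a) = I*√7 (m(E, a) = √(-1 - 6) = √(-7) = I*√7)
29*m(K(y(-1, 4)), 19) = 29*(I*√7) = 29*I*√7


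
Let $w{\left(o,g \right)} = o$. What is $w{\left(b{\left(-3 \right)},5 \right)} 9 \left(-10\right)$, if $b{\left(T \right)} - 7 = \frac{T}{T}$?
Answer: $-720$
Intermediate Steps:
$b{\left(T \right)} = 8$ ($b{\left(T \right)} = 7 + \frac{T}{T} = 7 + 1 = 8$)
$w{\left(b{\left(-3 \right)},5 \right)} 9 \left(-10\right) = 8 \cdot 9 \left(-10\right) = 72 \left(-10\right) = -720$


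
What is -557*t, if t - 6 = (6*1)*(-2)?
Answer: 3342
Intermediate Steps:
t = -6 (t = 6 + (6*1)*(-2) = 6 + 6*(-2) = 6 - 12 = -6)
-557*t = -557*(-6) = 3342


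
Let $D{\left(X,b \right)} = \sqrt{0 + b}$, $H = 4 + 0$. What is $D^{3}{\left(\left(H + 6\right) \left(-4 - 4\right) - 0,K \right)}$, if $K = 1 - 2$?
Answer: $- i \approx - 1.0 i$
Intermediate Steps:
$H = 4$
$K = -1$
$D{\left(X,b \right)} = \sqrt{b}$
$D^{3}{\left(\left(H + 6\right) \left(-4 - 4\right) - 0,K \right)} = \left(\sqrt{-1}\right)^{3} = i^{3} = - i$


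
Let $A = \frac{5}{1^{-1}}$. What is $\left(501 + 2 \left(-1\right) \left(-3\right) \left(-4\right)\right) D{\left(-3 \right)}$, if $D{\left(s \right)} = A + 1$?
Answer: $2862$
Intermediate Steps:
$A = 5$ ($A = \frac{5}{1} = 5 \cdot 1 = 5$)
$D{\left(s \right)} = 6$ ($D{\left(s \right)} = 5 + 1 = 6$)
$\left(501 + 2 \left(-1\right) \left(-3\right) \left(-4\right)\right) D{\left(-3 \right)} = \left(501 + 2 \left(-1\right) \left(-3\right) \left(-4\right)\right) 6 = \left(501 + \left(-2\right) \left(-3\right) \left(-4\right)\right) 6 = \left(501 + 6 \left(-4\right)\right) 6 = \left(501 - 24\right) 6 = 477 \cdot 6 = 2862$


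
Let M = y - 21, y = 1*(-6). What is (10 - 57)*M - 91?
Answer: 1178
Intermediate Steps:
y = -6
M = -27 (M = -6 - 21 = -27)
(10 - 57)*M - 91 = (10 - 57)*(-27) - 91 = -47*(-27) - 91 = 1269 - 91 = 1178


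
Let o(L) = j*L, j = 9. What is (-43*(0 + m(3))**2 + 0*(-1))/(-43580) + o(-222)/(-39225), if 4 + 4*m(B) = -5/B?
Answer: 868395869/16410484800 ≈ 0.052917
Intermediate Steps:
m(B) = -1 - 5/(4*B) (m(B) = -1 + (-5/B)/4 = -1 - 5/(4*B))
o(L) = 9*L
(-43*(0 + m(3))**2 + 0*(-1))/(-43580) + o(-222)/(-39225) = (-43*(0 + (-5/4 - 1*3)/3)**2 + 0*(-1))/(-43580) + (9*(-222))/(-39225) = (-43*(0 + (-5/4 - 3)/3)**2 + 0)*(-1/43580) - 1998*(-1/39225) = (-43*(0 + (1/3)*(-17/4))**2 + 0)*(-1/43580) + 666/13075 = (-43*(0 - 17/12)**2 + 0)*(-1/43580) + 666/13075 = (-43*(-17/12)**2 + 0)*(-1/43580) + 666/13075 = (-43*289/144 + 0)*(-1/43580) + 666/13075 = (-12427/144 + 0)*(-1/43580) + 666/13075 = -12427/144*(-1/43580) + 666/13075 = 12427/6275520 + 666/13075 = 868395869/16410484800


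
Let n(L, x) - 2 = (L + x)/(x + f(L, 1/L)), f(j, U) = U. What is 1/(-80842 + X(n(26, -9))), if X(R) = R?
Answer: -233/18836162 ≈ -1.2370e-5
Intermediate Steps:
n(L, x) = 2 + (L + x)/(x + 1/L)
1/(-80842 + X(n(26, -9))) = 1/(-80842 + (2 + 26*(26 + 3*(-9)))/(1 + 26*(-9))) = 1/(-80842 + (2 + 26*(26 - 27))/(1 - 234)) = 1/(-80842 + (2 + 26*(-1))/(-233)) = 1/(-80842 - (2 - 26)/233) = 1/(-80842 - 1/233*(-24)) = 1/(-80842 + 24/233) = 1/(-18836162/233) = -233/18836162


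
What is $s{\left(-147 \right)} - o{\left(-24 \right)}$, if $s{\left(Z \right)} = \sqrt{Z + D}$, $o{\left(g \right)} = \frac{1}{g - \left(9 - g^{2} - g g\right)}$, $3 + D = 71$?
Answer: $- \frac{1}{1119} + i \sqrt{79} \approx -0.00089366 + 8.8882 i$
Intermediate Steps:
$D = 68$ ($D = -3 + 71 = 68$)
$o{\left(g \right)} = \frac{1}{-9 + g + 2 g^{2}}$ ($o{\left(g \right)} = \frac{1}{g + \left(\left(g^{2} + g^{2}\right) - 9\right)} = \frac{1}{g + \left(2 g^{2} - 9\right)} = \frac{1}{g + \left(-9 + 2 g^{2}\right)} = \frac{1}{-9 + g + 2 g^{2}}$)
$s{\left(Z \right)} = \sqrt{68 + Z}$ ($s{\left(Z \right)} = \sqrt{Z + 68} = \sqrt{68 + Z}$)
$s{\left(-147 \right)} - o{\left(-24 \right)} = \sqrt{68 - 147} - \frac{1}{-9 - 24 + 2 \left(-24\right)^{2}} = \sqrt{-79} - \frac{1}{-9 - 24 + 2 \cdot 576} = i \sqrt{79} - \frac{1}{-9 - 24 + 1152} = i \sqrt{79} - \frac{1}{1119} = - \frac{1}{1119} + i \sqrt{79}$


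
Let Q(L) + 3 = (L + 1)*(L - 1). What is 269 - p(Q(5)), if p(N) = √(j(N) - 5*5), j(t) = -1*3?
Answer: 269 - 2*I*√7 ≈ 269.0 - 5.2915*I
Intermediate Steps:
j(t) = -3
Q(L) = -3 + (1 + L)*(-1 + L) (Q(L) = -3 + (L + 1)*(L - 1) = -3 + (1 + L)*(-1 + L))
p(N) = 2*I*√7 (p(N) = √(-3 - 5*5) = √(-3 - 25) = √(-28) = 2*I*√7)
269 - p(Q(5)) = 269 - 2*I*√7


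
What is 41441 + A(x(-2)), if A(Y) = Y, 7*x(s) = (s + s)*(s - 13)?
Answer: 290147/7 ≈ 41450.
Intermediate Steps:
x(s) = 2*s*(-13 + s)/7 (x(s) = ((s + s)*(s - 13))/7 = ((2*s)*(-13 + s))/7 = (2*s*(-13 + s))/7 = 2*s*(-13 + s)/7)
41441 + A(x(-2)) = 41441 + (2/7)*(-2)*(-13 - 2) = 41441 + (2/7)*(-2)*(-15) = 41441 + 60/7 = 290147/7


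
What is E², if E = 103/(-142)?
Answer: 10609/20164 ≈ 0.52614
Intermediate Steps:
E = -103/142 (E = 103*(-1/142) = -103/142 ≈ -0.72535)
E² = (-103/142)² = 10609/20164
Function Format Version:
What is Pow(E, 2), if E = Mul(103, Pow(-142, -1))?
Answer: Rational(10609, 20164) ≈ 0.52614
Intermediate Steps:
E = Rational(-103, 142) (E = Mul(103, Rational(-1, 142)) = Rational(-103, 142) ≈ -0.72535)
Pow(E, 2) = Pow(Rational(-103, 142), 2) = Rational(10609, 20164)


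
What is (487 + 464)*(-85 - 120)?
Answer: -194955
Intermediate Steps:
(487 + 464)*(-85 - 120) = 951*(-205) = -194955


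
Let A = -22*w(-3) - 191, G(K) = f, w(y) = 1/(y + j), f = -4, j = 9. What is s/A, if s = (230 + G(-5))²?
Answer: -38307/146 ≈ -262.38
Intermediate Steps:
w(y) = 1/(9 + y) (w(y) = 1/(y + 9) = 1/(9 + y))
G(K) = -4
A = -584/3 (A = -22/(9 - 3) - 191 = -22/6 - 191 = -22*⅙ - 191 = -11/3 - 191 = -584/3 ≈ -194.67)
s = 51076 (s = (230 - 4)² = 226² = 51076)
s/A = 51076/(-584/3) = 51076*(-3/584) = -38307/146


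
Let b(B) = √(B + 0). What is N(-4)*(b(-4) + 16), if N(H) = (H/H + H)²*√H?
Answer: -36 + 288*I ≈ -36.0 + 288.0*I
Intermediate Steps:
b(B) = √B
N(H) = √H*(1 + H)² (N(H) = (1 + H)²*√H = √H*(1 + H)²)
N(-4)*(b(-4) + 16) = (√(-4)*(1 - 4)²)*(√(-4) + 16) = ((2*I)*(-3)²)*(2*I + 16) = ((2*I)*9)*(16 + 2*I) = (18*I)*(16 + 2*I) = 18*I*(16 + 2*I)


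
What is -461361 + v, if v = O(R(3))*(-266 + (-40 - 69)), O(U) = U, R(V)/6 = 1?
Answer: -463611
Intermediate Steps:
R(V) = 6 (R(V) = 6*1 = 6)
v = -2250 (v = 6*(-266 + (-40 - 69)) = 6*(-266 - 109) = 6*(-375) = -2250)
-461361 + v = -461361 - 2250 = -463611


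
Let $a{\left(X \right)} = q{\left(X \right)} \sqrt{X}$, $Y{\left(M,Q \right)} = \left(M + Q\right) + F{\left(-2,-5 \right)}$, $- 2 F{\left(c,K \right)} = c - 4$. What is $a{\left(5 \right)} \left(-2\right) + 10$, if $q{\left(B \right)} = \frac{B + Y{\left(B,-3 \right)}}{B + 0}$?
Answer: $10 - 4 \sqrt{5} \approx 1.0557$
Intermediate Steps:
$F{\left(c,K \right)} = 2 - \frac{c}{2}$ ($F{\left(c,K \right)} = - \frac{c - 4}{2} = - \frac{-4 + c}{2} = 2 - \frac{c}{2}$)
$Y{\left(M,Q \right)} = 3 + M + Q$ ($Y{\left(M,Q \right)} = \left(M + Q\right) + \left(2 - -1\right) = \left(M + Q\right) + \left(2 + 1\right) = \left(M + Q\right) + 3 = 3 + M + Q$)
$q{\left(B \right)} = 2$ ($q{\left(B \right)} = \frac{B + \left(3 + B - 3\right)}{B + 0} = \frac{B + B}{B} = \frac{2 B}{B} = 2$)
$a{\left(X \right)} = 2 \sqrt{X}$
$a{\left(5 \right)} \left(-2\right) + 10 = 2 \sqrt{5} \left(-2\right) + 10 = - 4 \sqrt{5} + 10 = 10 - 4 \sqrt{5}$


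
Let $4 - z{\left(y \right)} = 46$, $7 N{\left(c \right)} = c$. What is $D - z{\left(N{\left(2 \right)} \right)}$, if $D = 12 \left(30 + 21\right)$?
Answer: $654$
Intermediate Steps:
$N{\left(c \right)} = \frac{c}{7}$
$D = 612$ ($D = 12 \cdot 51 = 612$)
$z{\left(y \right)} = -42$ ($z{\left(y \right)} = 4 - 46 = -42$)
$D - z{\left(N{\left(2 \right)} \right)} = 612 - -42 = 612 + 42 = 654$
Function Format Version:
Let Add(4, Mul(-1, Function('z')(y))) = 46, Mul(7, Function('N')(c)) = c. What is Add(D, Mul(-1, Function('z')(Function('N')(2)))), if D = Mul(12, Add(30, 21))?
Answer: 654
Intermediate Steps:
Function('N')(c) = Mul(Rational(1, 7), c)
D = 612 (D = Mul(12, 51) = 612)
Function('z')(y) = -42 (Function('z')(y) = Add(4, Mul(-1, 46)) = Add(4, -46) = -42)
Add(D, Mul(-1, Function('z')(Function('N')(2)))) = Add(612, Mul(-1, -42)) = Add(612, 42) = 654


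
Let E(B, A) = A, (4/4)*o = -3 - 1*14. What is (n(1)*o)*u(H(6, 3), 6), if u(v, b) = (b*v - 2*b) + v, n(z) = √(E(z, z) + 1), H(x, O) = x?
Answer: -510*√2 ≈ -721.25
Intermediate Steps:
o = -17 (o = -3 - 1*14 = -3 - 14 = -17)
n(z) = √(1 + z) (n(z) = √(z + 1) = √(1 + z))
u(v, b) = v - 2*b + b*v (u(v, b) = (-2*b + b*v) + v = v - 2*b + b*v)
(n(1)*o)*u(H(6, 3), 6) = (√(1 + 1)*(-17))*(6 - 2*6 + 6*6) = (√2*(-17))*(6 - 12 + 36) = -17*√2*30 = -510*√2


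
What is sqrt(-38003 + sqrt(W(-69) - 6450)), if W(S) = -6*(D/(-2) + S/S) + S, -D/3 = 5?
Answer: sqrt(-38003 + 3*I*sqrt(730)) ≈ 0.208 + 194.94*I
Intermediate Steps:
D = -15 (D = -3*5 = -15)
W(S) = -51 + S (W(S) = -6*(-15/(-2) + S/S) + S = -6*(-15*(-1/2) + 1) + S = -6*(15/2 + 1) + S = -6*17/2 + S = -51 + S)
sqrt(-38003 + sqrt(W(-69) - 6450)) = sqrt(-38003 + sqrt((-51 - 69) - 6450)) = sqrt(-38003 + sqrt(-120 - 6450)) = sqrt(-38003 + sqrt(-6570)) = sqrt(-38003 + 3*I*sqrt(730))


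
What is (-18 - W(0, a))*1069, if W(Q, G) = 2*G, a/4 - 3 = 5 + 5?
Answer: -130418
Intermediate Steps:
a = 52 (a = 12 + 4*(5 + 5) = 12 + 4*10 = 12 + 40 = 52)
(-18 - W(0, a))*1069 = (-18 - 2*52)*1069 = (-18 - 1*104)*1069 = (-18 - 104)*1069 = -122*1069 = -130418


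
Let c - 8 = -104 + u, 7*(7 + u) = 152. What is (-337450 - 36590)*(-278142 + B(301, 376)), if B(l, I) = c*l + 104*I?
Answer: 98561410200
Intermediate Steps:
u = 103/7 (u = -7 + (⅐)*152 = -7 + 152/7 = 103/7 ≈ 14.714)
c = -569/7 (c = 8 + (-104 + 103/7) = 8 - 625/7 = -569/7 ≈ -81.286)
B(l, I) = 104*I - 569*l/7 (B(l, I) = -569*l/7 + 104*I = 104*I - 569*l/7)
(-337450 - 36590)*(-278142 + B(301, 376)) = (-337450 - 36590)*(-278142 + (104*376 - 569/7*301)) = -374040*(-278142 + (39104 - 24467)) = -374040*(-278142 + 14637) = -374040*(-263505) = 98561410200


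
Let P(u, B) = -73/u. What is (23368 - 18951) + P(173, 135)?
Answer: 764068/173 ≈ 4416.6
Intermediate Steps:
(23368 - 18951) + P(173, 135) = (23368 - 18951) - 73/173 = 4417 - 73*1/173 = 4417 - 73/173 = 764068/173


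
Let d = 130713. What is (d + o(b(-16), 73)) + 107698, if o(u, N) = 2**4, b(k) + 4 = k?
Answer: 238427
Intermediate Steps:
b(k) = -4 + k
o(u, N) = 16
(d + o(b(-16), 73)) + 107698 = (130713 + 16) + 107698 = 130729 + 107698 = 238427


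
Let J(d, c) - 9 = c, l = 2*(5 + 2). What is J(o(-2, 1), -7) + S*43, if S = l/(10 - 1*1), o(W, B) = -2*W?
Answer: 620/9 ≈ 68.889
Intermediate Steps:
l = 14 (l = 2*7 = 14)
J(d, c) = 9 + c
S = 14/9 (S = 14/(10 - 1*1) = 14/(10 - 1) = 14/9 ≈ 1.5556)
J(o(-2, 1), -7) + S*43 = (9 - 7) + (14/9)*43 = 2 + 602/9 = 620/9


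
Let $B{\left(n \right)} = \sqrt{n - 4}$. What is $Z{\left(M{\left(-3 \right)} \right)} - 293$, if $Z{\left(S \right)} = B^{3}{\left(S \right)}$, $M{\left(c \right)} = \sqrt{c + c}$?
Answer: $-293 + \left(-4 + i \sqrt{6}\right)^{\frac{3}{2}} \approx -300.46 - 6.8989 i$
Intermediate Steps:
$B{\left(n \right)} = \sqrt{-4 + n}$
$M{\left(c \right)} = \sqrt{2} \sqrt{c}$ ($M{\left(c \right)} = \sqrt{2 c} = \sqrt{2} \sqrt{c}$)
$Z{\left(S \right)} = \left(-4 + S\right)^{\frac{3}{2}}$ ($Z{\left(S \right)} = \left(\sqrt{-4 + S}\right)^{3} = \left(-4 + S\right)^{\frac{3}{2}}$)
$Z{\left(M{\left(-3 \right)} \right)} - 293 = \left(-4 + \sqrt{2} \sqrt{-3}\right)^{\frac{3}{2}} - 293 = \left(-4 + \sqrt{2} i \sqrt{3}\right)^{\frac{3}{2}} - 293 = \left(-4 + i \sqrt{6}\right)^{\frac{3}{2}} - 293 = -293 + \left(-4 + i \sqrt{6}\right)^{\frac{3}{2}}$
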